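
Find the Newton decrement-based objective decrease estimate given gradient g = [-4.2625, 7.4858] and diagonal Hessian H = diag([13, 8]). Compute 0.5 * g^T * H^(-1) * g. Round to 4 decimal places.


Step 1: H is diagonal, so H^(-1) * g = [-0.3279, 0.9357].
Step 2: g^T H^(-1) g = sum_i g_i^2 / H_ii
  = (-4.2625)^2/13 + (7.4858)^2/8
  = 1.3976 + 7.0047 = 8.4023
Step 3: Objective decrease = 0.5 * g^T H^(-1) g = 4.2011


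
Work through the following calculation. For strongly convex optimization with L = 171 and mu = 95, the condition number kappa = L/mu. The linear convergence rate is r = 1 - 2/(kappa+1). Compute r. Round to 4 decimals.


Step 1: Compute the condition number.
kappa = L/mu = 171/95 = 1.8
Step 2: Compute the convergence rate.
r = 1 - 2/(kappa + 1) = 1 - 2*mu/(L + mu) = (L - mu)/(L + mu) = 76/266 = 0.2857


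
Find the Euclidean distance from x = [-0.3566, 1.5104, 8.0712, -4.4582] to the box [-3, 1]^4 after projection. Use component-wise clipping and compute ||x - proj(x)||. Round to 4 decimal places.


Project each component onto [-3, 1].
clip(-0.3566) = -0.3566, clip(1.5104) = 1.0, clip(8.0712) = 1.0, clip(-4.4582) = -3.0
Projection = [-0.3566, 1.0, 1.0, -3.0]
Squared diffs: [0.0, 0.2605, 50.0019, 2.1263]
Distance = sqrt(52.3887) = 7.238


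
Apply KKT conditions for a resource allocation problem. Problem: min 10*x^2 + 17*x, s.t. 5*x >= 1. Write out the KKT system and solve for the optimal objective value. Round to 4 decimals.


Step 1: Try lambda = 0 (constraint inactive).
x_unc = -17/(2*10) = -0.85
Check: 5*-0.85 = -4.25 < 1 -- violated!
Step 2: Constraint must be active: 5*x = 1
x* = 1/5 = 0.2
lambda = (2*10*0.2 + 17)/5 = 4.2
Step 3: Compute optimal value.
f(x*) = 10*0.2^2 + 17*0.2 = 3.8


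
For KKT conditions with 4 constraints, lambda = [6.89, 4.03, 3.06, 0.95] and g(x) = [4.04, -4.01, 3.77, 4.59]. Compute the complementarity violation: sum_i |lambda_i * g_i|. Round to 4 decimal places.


KKT complementary slackness check:
lambda_1 * g_1 = 6.89 * 4.04 = 27.8356
lambda_2 * g_2 = 4.03 * -4.01 = -16.1603
lambda_3 * g_3 = 3.06 * 3.77 = 11.5362
lambda_4 * g_4 = 0.95 * 4.59 = 4.3605
Total violation = 27.8356 + 16.1603 + 11.5362 + 4.3605 = 59.8926


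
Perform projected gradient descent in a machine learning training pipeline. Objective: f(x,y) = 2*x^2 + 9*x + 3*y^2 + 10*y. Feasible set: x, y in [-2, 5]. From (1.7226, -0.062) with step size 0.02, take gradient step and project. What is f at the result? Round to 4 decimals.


Step 1: Compute gradient at (1.7226, -0.062).
grad_x = 2*2*1.7226 + 9 = 15.8904
grad_y = 2*3*-0.062 + 10 = 9.628
Step 2: Gradient step.
x_raw = 1.7226 - 0.02*15.8904 = 1.4048
y_raw = -0.062 - 0.02*9.628 = -0.2546
Step 3: Project onto [-2, 5].
x_proj = clip(1.4048) = 1.4048
y_proj = clip(-0.2546) = -0.2546
Step 4: Evaluate f.
f(1.4048, -0.2546) = 14.2388


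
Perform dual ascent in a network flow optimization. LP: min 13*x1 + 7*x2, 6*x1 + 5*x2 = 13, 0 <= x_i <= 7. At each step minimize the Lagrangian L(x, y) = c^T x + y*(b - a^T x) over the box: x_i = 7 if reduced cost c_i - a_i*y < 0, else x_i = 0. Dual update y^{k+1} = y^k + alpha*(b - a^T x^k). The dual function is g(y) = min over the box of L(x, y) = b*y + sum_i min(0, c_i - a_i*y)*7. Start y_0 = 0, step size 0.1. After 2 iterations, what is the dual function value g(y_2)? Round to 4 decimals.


Dual ascent for LP: min 13*x1 + 7*x2, 6*x1 + 5*x2 = 13, 0 <= x_i <= 7
Step 1: y^k = 0.0, reduced costs: (13.0, 7.0)
  x^k = (0.0, 0.0), subgradient = b - a^T x = 13.0
  y^{k+1} = 0.0 + 0.1*13.0 = 1.3
Step 2: y^k = 1.3, reduced costs: (5.2, 0.5)
  x^k = (0.0, 0.0), subgradient = b - a^T x = 13.0
  y^{k+1} = 1.3 + 0.1*13.0 = 2.6
Dual objective at y_2 = 2.6: reduced costs (-2.6, -6.0), box minimizer x = (7.0, 7.0)
g(y_2) = b*y + (c1 - a1*y)*x1 + (c2 - a2*y)*x2 = 13*2.6 + (-2.6)*7.0 + (-6.0)*7.0 = 33.8 - 18.2 - 42.0 = -26.4


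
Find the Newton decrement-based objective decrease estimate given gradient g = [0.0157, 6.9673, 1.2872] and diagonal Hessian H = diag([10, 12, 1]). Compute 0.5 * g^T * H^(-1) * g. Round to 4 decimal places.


Step 1: H is diagonal, so H^(-1) * g = [0.0016, 0.5806, 1.2872].
Step 2: g^T H^(-1) g = sum_i g_i^2 / H_ii
  = (0.0157)^2/10 + (6.9673)^2/12 + (1.2872)^2/1
  = 0.0 + 4.0453 + 1.6569 = 5.7022
Step 3: Objective decrease = 0.5 * g^T H^(-1) g = 2.8511


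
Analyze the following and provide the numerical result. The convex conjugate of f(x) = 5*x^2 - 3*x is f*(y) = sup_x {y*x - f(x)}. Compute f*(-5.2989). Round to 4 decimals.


f*(y) = sup_x {y*x - a*x^2 - b*x} = sup_x {(y-b)*x - a*x^2}
FOC: (y - b) - 2a*x = 0 => x* = (y - b)/(2a)
x* = (-5.2989 + 3)/(2*5) = -0.2299
f*(-5.2989) = (y-b)^2/(4a) = (-5.2989 + 3)^2/(4*5)
= 5.2849/20 = 0.2642


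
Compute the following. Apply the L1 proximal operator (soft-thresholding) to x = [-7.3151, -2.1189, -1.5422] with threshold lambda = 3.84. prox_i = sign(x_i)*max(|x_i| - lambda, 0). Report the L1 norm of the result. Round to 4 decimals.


Soft-thresholding with lambda = 3.84:
prox(-7.3151) = sign(-7.3151)*max(|-7.3151| - 3.84, 0) = -3.4751
prox(-2.1189) = sign(-2.1189)*max(|-2.1189| - 3.84, 0) = 0.0
prox(-1.5422) = sign(-1.5422)*max(|-1.5422| - 3.84, 0) = 0.0
prox(x) = [-3.4751, 0.0, 0.0]
||prox(x)||_1 = 3.4751 + 0.0 + 0.0 = 3.4751


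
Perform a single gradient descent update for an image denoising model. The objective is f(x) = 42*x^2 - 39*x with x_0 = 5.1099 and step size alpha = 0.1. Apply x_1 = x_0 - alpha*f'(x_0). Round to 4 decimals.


We compute the gradient at x_0 and apply the update.
f'(x) = 84*x - 39
f'(5.1099) = 84*5.1099 - 39 = 390.2316
x_1 = 5.1099 - 0.1*390.2316 = -33.9133


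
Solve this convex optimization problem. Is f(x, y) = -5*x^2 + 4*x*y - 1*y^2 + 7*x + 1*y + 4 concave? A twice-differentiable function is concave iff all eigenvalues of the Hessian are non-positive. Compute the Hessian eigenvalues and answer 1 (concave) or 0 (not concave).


The Hessian of f(x,y) = -5*x^2 + 4*x*y - 1*y^2 + 7*x + 1*y + 4 is:
H = [[-10, 4], [4, -2]]
Trace = -10 - 2 = -12
Determinant = -10*-2 - (4)^2 = 4
Discriminant = (-12)^2 - 4*4 = 128.0
Eigenvalues: lambda_1 = -11.6569, lambda_2 = -0.3431
The function is concave.

1


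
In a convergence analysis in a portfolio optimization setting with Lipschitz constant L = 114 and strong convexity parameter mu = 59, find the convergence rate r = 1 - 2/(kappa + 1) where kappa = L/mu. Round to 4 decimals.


Step 1: Compute the condition number.
kappa = L/mu = 114/59 = 1.9322
Step 2: Compute the convergence rate.
r = 1 - 2/(kappa + 1) = 1 - 2*mu/(L + mu) = (L - mu)/(L + mu) = 55/173 = 0.3179


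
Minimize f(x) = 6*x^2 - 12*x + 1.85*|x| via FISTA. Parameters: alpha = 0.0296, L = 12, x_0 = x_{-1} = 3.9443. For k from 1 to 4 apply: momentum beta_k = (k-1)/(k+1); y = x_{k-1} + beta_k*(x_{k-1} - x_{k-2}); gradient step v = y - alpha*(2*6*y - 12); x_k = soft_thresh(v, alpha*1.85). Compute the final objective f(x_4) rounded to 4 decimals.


FISTA on f(x) = 6*x^2 - 12*x + 1.85*|x|
L = 12, alpha = 0.0296
Iteration 1: beta = 0.0, y = 3.9443 + 0.0*(3.9443 - 3.9443) = 3.9443
  grad(y) = 35.3316, v = y - alpha*grad = 2.8985
  prox(v) = soft_thresh(2.8985, 0.0548) = 2.8437
Iteration 2: beta = 0.3333, y = 2.8437 + 0.3333*(2.8437 - 3.9443) = 2.4769
  grad(y) = 17.7224, v = y - alpha*grad = 1.9523
  prox(v) = soft_thresh(1.9523, 0.0548) = 1.8975
Iteration 3: beta = 0.5, y = 1.8975 + 0.5*(1.8975 - 2.8437) = 1.4244
  grad(y) = 5.0931, v = y - alpha*grad = 1.2737
  prox(v) = soft_thresh(1.2737, 0.0548) = 1.2189
Iteration 4: beta = 0.6, y = 1.2189 + 0.6*(1.2189 - 1.8975) = 0.8117
  grad(y) = -2.2591, v = y - alpha*grad = 0.8786
  prox(v) = soft_thresh(0.8786, 0.0548) = 0.8238
f(x_4) = 6*0.8238^2 - 12*0.8238 + 1.85*|0.8238| = -4.2897


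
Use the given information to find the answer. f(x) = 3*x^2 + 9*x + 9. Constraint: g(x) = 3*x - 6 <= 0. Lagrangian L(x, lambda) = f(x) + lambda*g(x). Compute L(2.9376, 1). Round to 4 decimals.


Step 1: Evaluate f(x).
f(2.9376) = 3*2.9376^2 + 9*2.9376 + 9 = 61.3269
Step 2: Evaluate g(x).
g(2.9376) = 3*2.9376 - 6 = 2.8128
Step 3: Compute Lagrangian.
L = 61.3269 + 1*2.8128 = 64.1397


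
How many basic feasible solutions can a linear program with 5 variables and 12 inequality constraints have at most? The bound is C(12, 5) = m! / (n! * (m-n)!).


Each vertex corresponds to some choice of n active constraints out of m, so the number of vertices is at most C(m, n) = m! / (n!(m-n)!).
m = 12, n = 5
Numerator: 12 * 11 * 10 * 9 * 8
Denominator: 5! = 120
C(12, 5) = 792


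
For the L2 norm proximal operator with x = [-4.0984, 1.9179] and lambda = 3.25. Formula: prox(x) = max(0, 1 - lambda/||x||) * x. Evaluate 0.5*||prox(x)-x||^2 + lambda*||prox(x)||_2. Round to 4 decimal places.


Step 1: Compute ||x||.
||x|| = 4.525
Step 2: Compute scaling factor.
scale = max(0, 1 - 3.25/4.525) = 0.2818
Step 3: prox(x) = [-1.1548, 0.5404]
||prox(x)|| = 1.275
Step 4: Proximal objective.
0.5*||prox-x||^2 = 5.2813
lambda*||prox|| = 4.1438
Total = 9.4249


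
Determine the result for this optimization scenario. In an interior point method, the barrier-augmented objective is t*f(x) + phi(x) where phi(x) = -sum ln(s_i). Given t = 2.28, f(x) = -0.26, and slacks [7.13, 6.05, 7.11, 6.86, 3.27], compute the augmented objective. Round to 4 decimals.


Step 1: Compute log-barrier.
ln values: [1.9643, 1.8001, 1.9615, 1.9257, 1.1848]
phi = -(1.9643 + 1.8001 + 1.9615 + 1.9257 + 1.1848) = -8.8364
Step 2: Compute augmented objective.
t*f(x) = 2.28*-0.26 = -0.5928
Total = -0.5928 - 8.8364 = -9.4292


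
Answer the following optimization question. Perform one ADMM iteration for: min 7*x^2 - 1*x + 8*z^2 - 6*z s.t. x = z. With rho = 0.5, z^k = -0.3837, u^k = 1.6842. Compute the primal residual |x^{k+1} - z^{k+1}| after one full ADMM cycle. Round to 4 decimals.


ADMM iteration with rho = 0.5, z^k = -0.3837, u^k = 1.6842
Step 1: x-update.
Minimize 7*x^2 - 1*x + (0.5/2)*(x + 0.3837 + 1.6842)^2
FOC: (2*7 + 0.5)*x = 1 + 0.5*(-0.3837 - 1.6842)
x^{k+1} = -0.0023
Step 2: z-update.
Minimize 8*z^2 - 6*z + (0.5/2)*(-0.0023 - z + 1.6842)^2
FOC: (2*8 + 0.5)*z = 6 + 0.5*(-0.0023 + 1.6842)
z^{k+1} = 0.4146
Step 3: u-update.
u^{k+1} = 1.6842 - 0.0023 - 0.4146 = 1.2673
Step 4: Primal residual = |-0.0023 - 0.4146| = 0.4169


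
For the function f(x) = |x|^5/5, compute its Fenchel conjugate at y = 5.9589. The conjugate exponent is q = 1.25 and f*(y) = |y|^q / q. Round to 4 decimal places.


The conjugate exponent q satisfies 1/p + 1/q = 1.
p = 5, so q = 5/(5 - 1) = 1.25
|y|^q = 5.9589^1.25 = 9.3102
f*(5.9589) = 9.3102 / 1.25 = 7.4481


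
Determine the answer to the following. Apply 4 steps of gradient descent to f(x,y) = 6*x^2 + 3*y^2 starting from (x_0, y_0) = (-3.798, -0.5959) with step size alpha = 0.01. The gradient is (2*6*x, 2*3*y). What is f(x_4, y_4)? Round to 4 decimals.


Gradient descent on f(x,y) = 6*x^2 + 3*y^2.
Starting point: (-3.798, -0.5959), alpha = 0.01
Step 1: grad_x = 2*6*-3.798 = -45.576, grad_y = 2*3*-0.5959 = -3.5754
  x_1 = -3.798 - 0.01*-45.576 = -3.3422
  y_1 = -0.5959 - 0.01*-3.5754 = -0.5601
Step 2: grad_x = 2*6*-3.3422 = -40.1069, grad_y = 2*3*-0.5601 = -3.3609
  x_2 = -3.3422 - 0.01*-40.1069 = -2.9412
  y_2 = -0.5601 - 0.01*-3.3609 = -0.5265
Step 3: grad_x = 2*6*-2.9412 = -35.2941, grad_y = 2*3*-0.5265 = -3.1592
  x_3 = -2.9412 - 0.01*-35.2941 = -2.5882
  y_3 = -0.5265 - 0.01*-3.1592 = -0.4949
Step 4: grad_x = 2*6*-2.5882 = -31.0588, grad_y = 2*3*-0.4949 = -2.9697
  x_4 = -2.5882 - 0.01*-31.0588 = -2.2776
  y_4 = -0.4949 - 0.01*-2.9697 = -0.4652
f(-2.2776, -0.4652) = 6*(-2.2776)^2 + 3*(-0.4652)^2 = 31.7753


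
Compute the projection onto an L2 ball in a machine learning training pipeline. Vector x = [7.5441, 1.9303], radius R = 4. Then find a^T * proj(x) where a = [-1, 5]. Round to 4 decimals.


Step 1: Compute ||x|| (intermediates to 6 decimals).
||x|| = sqrt(7.5441^2 + 1.9303^2) = 7.787137
Step 2: Project.
Since ||x|| > R, scale = R/||x|| = 4/7.787137 = 0.513668, proj(x) = scale * x
proj(x) = [3.875163, 0.991533]
Step 3: Dot product.
a^T * proj(x) = -1*3.875163 + 5*0.991533 = 1.0825


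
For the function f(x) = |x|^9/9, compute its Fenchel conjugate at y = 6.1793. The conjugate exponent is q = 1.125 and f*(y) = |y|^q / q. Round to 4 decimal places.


The conjugate exponent q satisfies 1/p + 1/q = 1.
p = 9, so q = 9/(9 - 1) = 1.125
|y|^q = 6.1793^1.125 = 7.759
f*(6.1793) = 7.759 / 1.125 = 6.8969


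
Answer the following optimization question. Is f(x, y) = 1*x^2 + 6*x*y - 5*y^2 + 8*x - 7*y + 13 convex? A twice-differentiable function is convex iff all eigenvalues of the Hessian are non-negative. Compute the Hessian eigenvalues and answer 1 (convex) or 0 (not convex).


The Hessian of f(x,y) = 1*x^2 + 6*x*y - 5*y^2 + 8*x - 7*y + 13 is:
H = [[2, 6], [6, -10]]
Trace = 2 - 10 = -8
Determinant = 2*-10 - (6)^2 = -56
Discriminant = (-8)^2 - 4*-56 = 288.0
Eigenvalues: lambda_1 = -12.4853, lambda_2 = 4.4853
The function is not convex.

0


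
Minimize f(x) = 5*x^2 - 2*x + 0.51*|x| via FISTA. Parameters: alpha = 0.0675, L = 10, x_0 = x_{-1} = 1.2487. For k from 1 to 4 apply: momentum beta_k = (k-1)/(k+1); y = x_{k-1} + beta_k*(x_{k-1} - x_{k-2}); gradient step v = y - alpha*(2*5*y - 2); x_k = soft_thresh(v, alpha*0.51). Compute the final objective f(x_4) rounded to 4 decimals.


FISTA on f(x) = 5*x^2 - 2*x + 0.51*|x|
L = 10, alpha = 0.0675
Iteration 1: beta = 0.0, y = 1.2487 + 0.0*(1.2487 - 1.2487) = 1.2487
  grad(y) = 10.487, v = y - alpha*grad = 0.5408
  prox(v) = soft_thresh(0.5408, 0.0344) = 0.5064
Iteration 2: beta = 0.3333, y = 0.5064 + 0.3333*(0.5064 - 1.2487) = 0.259
  grad(y) = 0.5897, v = y - alpha*grad = 0.2192
  prox(v) = soft_thresh(0.2192, 0.0344) = 0.1847
Iteration 3: beta = 0.5, y = 0.1847 + 0.5*(0.1847 - 0.5064) = 0.0239
  grad(y) = -1.7609, v = y - alpha*grad = 0.1428
  prox(v) = soft_thresh(0.1428, 0.0344) = 0.1083
Iteration 4: beta = 0.6, y = 0.1083 + 0.6*(0.1083 - 0.1847) = 0.0625
  grad(y) = -1.3749, v = y - alpha*grad = 0.1553
  prox(v) = soft_thresh(0.1553, 0.0344) = 0.1209
f(x_4) = 5*0.1209^2 - 2*0.1209 + 0.51*|0.1209| = -0.1071


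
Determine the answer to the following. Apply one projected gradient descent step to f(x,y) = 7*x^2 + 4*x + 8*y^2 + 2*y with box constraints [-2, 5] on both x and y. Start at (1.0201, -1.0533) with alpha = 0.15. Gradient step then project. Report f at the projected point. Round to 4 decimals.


Step 1: Compute gradient at (1.0201, -1.0533).
grad_x = 2*7*1.0201 + 4 = 18.2814
grad_y = 2*8*-1.0533 + 2 = -14.8528
Step 2: Gradient step.
x_raw = 1.0201 - 0.15*18.2814 = -1.7221
y_raw = -1.0533 - 0.15*-14.8528 = 1.1746
Step 3: Project onto [-2, 5].
x_proj = clip(-1.7221) = -1.7221
y_proj = clip(1.1746) = 1.1746
Step 4: Evaluate f.
f(-1.7221, 1.1746) = 27.2583


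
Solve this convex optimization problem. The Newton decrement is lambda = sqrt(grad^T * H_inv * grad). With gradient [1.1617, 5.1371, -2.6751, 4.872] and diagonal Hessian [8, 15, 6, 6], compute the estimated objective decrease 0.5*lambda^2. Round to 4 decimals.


Step 1: H is diagonal, so H^(-1) * g = [0.1452, 0.3425, -0.4459, 0.812].
Step 2: g^T H^(-1) g = sum_i g_i^2 / H_ii
  = (1.1617)^2/8 + (5.1371)^2/15 + (-2.6751)^2/6 + (4.872)^2/6
  = 0.1687 + 1.7593 + 1.1927 + 3.9561 = 7.0768
Step 3: Objective decrease = 0.5 * g^T H^(-1) g = 3.5384


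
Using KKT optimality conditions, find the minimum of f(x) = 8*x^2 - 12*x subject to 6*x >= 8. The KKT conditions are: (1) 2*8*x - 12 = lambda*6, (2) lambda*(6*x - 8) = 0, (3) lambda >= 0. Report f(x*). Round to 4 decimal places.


Step 1: Try lambda = 0 (constraint inactive).
x_unc = 12/(2*8) = 0.75
Check: 6*0.75 = 4.5 < 8 -- violated!
Step 2: Constraint must be active: 6*x = 8
x* = 8/6 = 4/3 = 1.3333 (rounded; the exact value 4/3 is used below)
lambda = (2*8*(4/3) - 12)/6 = 1.5556
Step 3: Compute optimal value.
f(x*) = 8*(4/3)^2 - 12*(4/3) = -1.7778


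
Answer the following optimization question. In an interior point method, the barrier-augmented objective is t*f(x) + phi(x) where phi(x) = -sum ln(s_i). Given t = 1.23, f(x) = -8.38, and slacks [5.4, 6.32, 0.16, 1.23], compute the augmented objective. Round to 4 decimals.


Step 1: Compute log-barrier.
ln values: [1.6864, 1.8437, -1.8326, 0.207]
phi = -(1.6864 + 1.8437 - 1.8326 + 0.207) = -1.9046
Step 2: Compute augmented objective.
t*f(x) = 1.23*-8.38 = -10.3074
Total = -10.3074 - 1.9046 = -12.212


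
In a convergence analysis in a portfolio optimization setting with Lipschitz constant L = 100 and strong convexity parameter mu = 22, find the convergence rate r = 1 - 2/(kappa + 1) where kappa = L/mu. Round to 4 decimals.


Step 1: Compute the condition number.
kappa = L/mu = 100/22 = 4.5455
Step 2: Compute the convergence rate.
r = 1 - 2/(kappa + 1) = 1 - 2*mu/(L + mu) = (L - mu)/(L + mu) = 78/122 = 0.6393


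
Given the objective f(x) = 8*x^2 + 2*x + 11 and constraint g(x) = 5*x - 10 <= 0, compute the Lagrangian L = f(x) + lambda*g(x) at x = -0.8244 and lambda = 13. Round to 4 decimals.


Step 1: Evaluate f(x).
f(-0.8244) = 8*(-0.8244)^2 + 2*(-0.8244) + 11 = 14.7883
Step 2: Evaluate g(x).
g(-0.8244) = 5*-0.8244 - 10 = -14.122
Step 3: Compute Lagrangian.
L = 14.7883 + 13*-14.122 = -168.7977


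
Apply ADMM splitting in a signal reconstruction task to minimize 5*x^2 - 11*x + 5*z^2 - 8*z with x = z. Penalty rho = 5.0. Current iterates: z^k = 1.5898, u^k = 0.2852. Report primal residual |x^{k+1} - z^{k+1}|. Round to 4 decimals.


ADMM iteration with rho = 5.0, z^k = 1.5898, u^k = 0.2852
Step 1: x-update.
Minimize 5*x^2 - 11*x + (5.0/2)*(x - 1.5898 + 0.2852)^2
FOC: (2*5 + 5.0)*x = 11 + 5.0*(1.5898 - 0.2852)
x^{k+1} = 1.1682
Step 2: z-update.
Minimize 5*z^2 - 8*z + (5.0/2)*(1.1682 - z + 0.2852)^2
FOC: (2*5 + 5.0)*z = 8 + 5.0*(1.1682 + 0.2852)
z^{k+1} = 1.0178
Step 3: u-update.
u^{k+1} = 0.2852 + 1.1682 - 1.0178 = 0.4356
Step 4: Primal residual = |1.1682 - 1.0178| = 0.1504


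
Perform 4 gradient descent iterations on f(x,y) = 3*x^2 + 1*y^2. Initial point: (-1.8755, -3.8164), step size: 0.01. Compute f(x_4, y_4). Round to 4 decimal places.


Gradient descent on f(x,y) = 3*x^2 + 1*y^2.
Starting point: (-1.8755, -3.8164), alpha = 0.01
Step 1: grad_x = 2*3*-1.8755 = -11.253, grad_y = 2*1*-3.8164 = -7.6328
  x_1 = -1.8755 - 0.01*-11.253 = -1.763
  y_1 = -3.8164 - 0.01*-7.6328 = -3.7401
Step 2: grad_x = 2*3*-1.763 = -10.5778, grad_y = 2*1*-3.7401 = -7.4801
  x_2 = -1.763 - 0.01*-10.5778 = -1.6572
  y_2 = -3.7401 - 0.01*-7.4801 = -3.6653
Step 3: grad_x = 2*3*-1.6572 = -9.9432, grad_y = 2*1*-3.6653 = -7.3305
  x_3 = -1.6572 - 0.01*-9.9432 = -1.5578
  y_3 = -3.6653 - 0.01*-7.3305 = -3.592
Step 4: grad_x = 2*3*-1.5578 = -9.3466, grad_y = 2*1*-3.592 = -7.1839
  x_4 = -1.5578 - 0.01*-9.3466 = -1.4643
  y_4 = -3.592 - 0.01*-7.1839 = -3.5201
f(-1.4643, -3.5201) = 3*(-1.4643)^2 + 1*(-3.5201)^2 = 18.8238


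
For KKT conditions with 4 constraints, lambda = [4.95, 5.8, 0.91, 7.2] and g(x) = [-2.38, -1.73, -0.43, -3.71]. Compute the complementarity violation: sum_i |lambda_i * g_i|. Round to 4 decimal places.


KKT complementary slackness check:
lambda_1 * g_1 = 4.95 * -2.38 = -11.781
lambda_2 * g_2 = 5.8 * -1.73 = -10.034
lambda_3 * g_3 = 0.91 * -0.43 = -0.3913
lambda_4 * g_4 = 7.2 * -3.71 = -26.712
Total violation = 11.781 + 10.034 + 0.3913 + 26.712 = 48.9183


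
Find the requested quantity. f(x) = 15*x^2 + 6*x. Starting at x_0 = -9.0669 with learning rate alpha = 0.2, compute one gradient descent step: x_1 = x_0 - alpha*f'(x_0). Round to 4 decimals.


We compute the gradient at x_0 and apply the update.
f'(x) = 30*x + 6
f'(-9.0669) = 30*-9.0669 + 6 = -266.007
x_1 = -9.0669 - 0.2*-266.007 = 44.1345


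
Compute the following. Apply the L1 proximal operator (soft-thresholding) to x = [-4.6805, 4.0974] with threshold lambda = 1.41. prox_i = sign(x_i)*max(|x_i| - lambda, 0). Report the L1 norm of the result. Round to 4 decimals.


Soft-thresholding with lambda = 1.41:
prox(-4.6805) = sign(-4.6805)*max(|-4.6805| - 1.41, 0) = -3.2705
prox(4.0974) = sign(4.0974)*max(|4.0974| - 1.41, 0) = 2.6874
prox(x) = [-3.2705, 2.6874]
||prox(x)||_1 = 3.2705 + 2.6874 = 5.9579


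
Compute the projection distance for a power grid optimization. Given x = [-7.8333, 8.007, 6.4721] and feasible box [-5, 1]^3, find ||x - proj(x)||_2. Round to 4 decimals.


Project each component onto [-5, 1].
clip(-7.8333) = -5.0, clip(8.007) = 1.0, clip(6.4721) = 1.0
Projection = [-5.0, 1.0, 1.0]
Squared diffs: [8.0276, 49.098, 29.9439]
Distance = sqrt(87.0695) = 9.3311


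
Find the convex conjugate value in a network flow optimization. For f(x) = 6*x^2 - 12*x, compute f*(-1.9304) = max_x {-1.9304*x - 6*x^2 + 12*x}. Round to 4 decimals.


f*(y) = sup_x {y*x - a*x^2 - b*x} = sup_x {(y-b)*x - a*x^2}
FOC: (y - b) - 2a*x = 0 => x* = (y - b)/(2a)
x* = (-1.9304 + 12)/(2*6) = 0.8391
f*(-1.9304) = (y-b)^2/(4a) = (-1.9304 + 12)^2/(4*6)
= 101.3968/24 = 4.2249


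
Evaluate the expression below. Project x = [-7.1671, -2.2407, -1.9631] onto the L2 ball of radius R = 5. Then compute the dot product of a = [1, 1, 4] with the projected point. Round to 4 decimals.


Step 1: Compute ||x|| (intermediates to 6 decimals).
||x|| = sqrt((-7.1671)^2 + (-2.2407)^2 + (-1.9631)^2) = 7.76156
Step 2: Project.
Since ||x|| > R, scale = R/||x|| = 5/7.76156 = 0.6442, proj(x) = scale * x
proj(x) = [-4.617046, -1.443459, -1.264629]
Step 3: Dot product.
a^T * proj(x) = 1*(-4.617046) + 1*(-1.443459) + 4*(-1.264629) = -11.119


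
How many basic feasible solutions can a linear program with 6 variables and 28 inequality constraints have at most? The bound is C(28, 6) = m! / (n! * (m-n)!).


Each vertex corresponds to some choice of n active constraints out of m, so the number of vertices is at most C(m, n) = m! / (n!(m-n)!).
m = 28, n = 6
Numerator: 28 * 27 * 26 * 25 * 24 * 23
Denominator: 6! = 720
C(28, 6) = 376740


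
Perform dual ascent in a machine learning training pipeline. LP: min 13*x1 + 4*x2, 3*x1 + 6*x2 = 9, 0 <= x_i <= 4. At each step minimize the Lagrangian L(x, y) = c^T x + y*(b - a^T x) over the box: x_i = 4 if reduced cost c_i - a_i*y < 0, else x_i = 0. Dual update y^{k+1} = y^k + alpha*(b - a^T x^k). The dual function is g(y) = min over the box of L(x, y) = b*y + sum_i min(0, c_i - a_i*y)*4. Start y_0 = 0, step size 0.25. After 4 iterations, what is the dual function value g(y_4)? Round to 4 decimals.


Dual ascent for LP: min 13*x1 + 4*x2, 3*x1 + 6*x2 = 9, 0 <= x_i <= 4
Step 1: y^k = 0.0, reduced costs: (13.0, 4.0)
  x^k = (0.0, 0.0), subgradient = b - a^T x = 9.0
  y^{k+1} = 0.0 + 0.25*9.0 = 2.25
Step 2: y^k = 2.25, reduced costs: (6.25, -9.5)
  x^k = (0.0, 4.0), subgradient = b - a^T x = -15.0
  y^{k+1} = 2.25 + 0.25*-15.0 = -1.5
Step 3: y^k = -1.5, reduced costs: (17.5, 13.0)
  x^k = (0.0, 0.0), subgradient = b - a^T x = 9.0
  y^{k+1} = -1.5 + 0.25*9.0 = 0.75
Step 4: y^k = 0.75, reduced costs: (10.75, -0.5)
  x^k = (0.0, 4.0), subgradient = b - a^T x = -15.0
  y^{k+1} = 0.75 + 0.25*-15.0 = -3.0
Dual objective at y_4 = -3.0: reduced costs (22.0, 22.0), box minimizer x = (0.0, 0.0)
g(y_4) = b*y + (c1 - a1*y)*x1 + (c2 - a2*y)*x2 = 9*(-3.0) + 22.0*0.0 + 22.0*0.0 = -27.0 + 0.0 + 0.0 = -27.0


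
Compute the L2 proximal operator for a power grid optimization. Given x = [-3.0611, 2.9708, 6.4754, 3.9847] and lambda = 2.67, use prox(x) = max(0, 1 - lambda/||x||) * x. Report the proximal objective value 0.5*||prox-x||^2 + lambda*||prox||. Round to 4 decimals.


Step 1: Compute ||x||.
||x|| = 8.7181
Step 2: Compute scaling factor.
scale = max(0, 1 - 2.67/8.7181) = 0.6937
Step 3: prox(x) = [-2.1236, 2.061, 4.4922, 2.7643]
||prox(x)|| = 6.0481
Step 4: Proximal objective.
0.5*||prox-x||^2 = 3.5645
lambda*||prox|| = 16.1484
Total = 19.7128


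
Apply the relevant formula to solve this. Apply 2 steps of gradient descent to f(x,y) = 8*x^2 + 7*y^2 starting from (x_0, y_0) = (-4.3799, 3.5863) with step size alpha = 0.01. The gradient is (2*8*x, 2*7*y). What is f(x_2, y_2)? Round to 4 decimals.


Gradient descent on f(x,y) = 8*x^2 + 7*y^2.
Starting point: (-4.3799, 3.5863), alpha = 0.01
Step 1: grad_x = 2*8*-4.3799 = -70.0784, grad_y = 2*7*3.5863 = 50.2082
  x_1 = -4.3799 - 0.01*-70.0784 = -3.6791
  y_1 = 3.5863 - 0.01*50.2082 = 3.0842
Step 2: grad_x = 2*8*-3.6791 = -58.8659, grad_y = 2*7*3.0842 = 43.1791
  x_2 = -3.6791 - 0.01*-58.8659 = -3.0905
  y_2 = 3.0842 - 0.01*43.1791 = 2.6524
f(-3.0905, 2.6524) = 8*(-3.0905)^2 + 7*2.6524^2 = 125.655


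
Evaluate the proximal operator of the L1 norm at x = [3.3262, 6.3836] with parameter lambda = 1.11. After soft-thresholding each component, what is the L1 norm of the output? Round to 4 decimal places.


Soft-thresholding with lambda = 1.11:
prox(3.3262) = sign(3.3262)*max(|3.3262| - 1.11, 0) = 2.2162
prox(6.3836) = sign(6.3836)*max(|6.3836| - 1.11, 0) = 5.2736
prox(x) = [2.2162, 5.2736]
||prox(x)||_1 = 2.2162 + 5.2736 = 7.4898


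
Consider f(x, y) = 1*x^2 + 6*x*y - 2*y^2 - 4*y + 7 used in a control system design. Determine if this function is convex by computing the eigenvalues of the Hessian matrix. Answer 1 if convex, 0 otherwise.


The Hessian of f(x,y) = 1*x^2 + 6*x*y - 2*y^2 - 4*y + 7 is:
H = [[2, 6], [6, -4]]
Trace = 2 - 4 = -2
Determinant = 2*-4 - (6)^2 = -44
Discriminant = (-2)^2 - 4*-44 = 180.0
Eigenvalues: lambda_1 = -7.7082, lambda_2 = 5.7082
The function is not convex.

0


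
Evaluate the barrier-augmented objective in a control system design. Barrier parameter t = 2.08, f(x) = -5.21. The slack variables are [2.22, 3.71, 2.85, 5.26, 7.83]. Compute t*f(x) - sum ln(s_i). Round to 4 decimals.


Step 1: Compute log-barrier.
ln values: [0.7975, 1.311, 1.0473, 1.6601, 2.058]
phi = -(0.7975 + 1.311 + 1.0473 + 1.6601 + 2.058) = -6.874
Step 2: Compute augmented objective.
t*f(x) = 2.08*-5.21 = -10.8368
Total = -10.8368 - 6.874 = -17.7108


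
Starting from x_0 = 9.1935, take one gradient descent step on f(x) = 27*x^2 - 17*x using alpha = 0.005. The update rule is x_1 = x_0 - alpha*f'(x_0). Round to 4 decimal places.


We compute the gradient at x_0 and apply the update.
f'(x) = 54*x - 17
f'(9.1935) = 54*9.1935 - 17 = 479.449
x_1 = 9.1935 - 0.005*479.449 = 6.7963


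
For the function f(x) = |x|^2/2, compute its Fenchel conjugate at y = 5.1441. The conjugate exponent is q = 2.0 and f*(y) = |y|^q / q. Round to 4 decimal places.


The conjugate exponent q satisfies 1/p + 1/q = 1.
p = 2, so q = 2/(2 - 1) = 2.0
|y|^q = 5.1441^2.0 = 26.4618
f*(5.1441) = 26.4618 / 2.0 = 13.2309


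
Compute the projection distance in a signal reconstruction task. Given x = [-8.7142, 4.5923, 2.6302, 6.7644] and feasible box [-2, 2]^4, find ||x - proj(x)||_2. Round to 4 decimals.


Project each component onto [-2, 2].
clip(-8.7142) = -2.0, clip(4.5923) = 2.0, clip(2.6302) = 2.0, clip(6.7644) = 2.0
Projection = [-2.0, 2.0, 2.0, 2.0]
Squared diffs: [45.0805, 6.72, 0.3972, 22.6995]
Distance = sqrt(74.8972) = 8.6543


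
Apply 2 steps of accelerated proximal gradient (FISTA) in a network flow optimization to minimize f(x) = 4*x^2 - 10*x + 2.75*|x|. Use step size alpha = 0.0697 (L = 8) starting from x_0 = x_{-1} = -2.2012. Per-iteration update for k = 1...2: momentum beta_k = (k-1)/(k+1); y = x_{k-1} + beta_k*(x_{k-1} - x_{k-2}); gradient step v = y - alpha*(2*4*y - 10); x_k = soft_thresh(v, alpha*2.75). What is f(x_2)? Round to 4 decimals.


FISTA on f(x) = 4*x^2 - 10*x + 2.75*|x|
L = 8, alpha = 0.0697
Iteration 1: beta = 0.0, y = -2.2012 + 0.0*(-2.2012 + 2.2012) = -2.2012
  grad(y) = -27.6096, v = y - alpha*grad = -0.2768
  prox(v) = soft_thresh(-0.2768, 0.1917) = -0.0851
Iteration 2: beta = 0.3333, y = -0.0851 + 0.3333*(-0.0851 + 2.2012) = 0.6202
  grad(y) = -5.0382, v = y - alpha*grad = 0.9714
  prox(v) = soft_thresh(0.9714, 0.1917) = 0.7797
f(x_2) = 4*0.7797^2 - 10*0.7797 + 2.75*|0.7797| = -3.2211


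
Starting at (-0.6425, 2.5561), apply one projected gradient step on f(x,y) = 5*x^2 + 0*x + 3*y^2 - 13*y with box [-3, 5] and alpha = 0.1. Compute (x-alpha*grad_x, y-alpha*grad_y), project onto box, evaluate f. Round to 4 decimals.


Step 1: Compute gradient at (-0.6425, 2.5561).
grad_x = 2*5*-0.6425 + 0 = -6.425
grad_y = 2*3*2.5561 - 13 = 2.3366
Step 2: Gradient step.
x_raw = -0.6425 - 0.1*-6.425 = 0.0
y_raw = 2.5561 - 0.1*2.3366 = 2.3224
Step 3: Project onto [-3, 5].
x_proj = clip(0.0) = 0.0
y_proj = clip(2.3224) = 2.3224
Step 4: Evaluate f.
f(0.0, 2.3224) = -14.0105


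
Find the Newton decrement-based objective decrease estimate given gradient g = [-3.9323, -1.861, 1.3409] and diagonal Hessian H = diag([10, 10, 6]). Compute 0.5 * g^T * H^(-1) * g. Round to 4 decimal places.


Step 1: H is diagonal, so H^(-1) * g = [-0.3932, -0.1861, 0.2235].
Step 2: g^T H^(-1) g = sum_i g_i^2 / H_ii
  = (-3.9323)^2/10 + (-1.861)^2/10 + (1.3409)^2/6
  = 1.5463 + 0.3463 + 0.2997 = 2.1923
Step 3: Objective decrease = 0.5 * g^T H^(-1) g = 1.0961


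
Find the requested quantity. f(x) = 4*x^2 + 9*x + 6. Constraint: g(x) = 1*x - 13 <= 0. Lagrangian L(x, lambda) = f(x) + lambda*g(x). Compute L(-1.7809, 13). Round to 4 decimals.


Step 1: Evaluate f(x).
f(-1.7809) = 4*(-1.7809)^2 + 9*(-1.7809) + 6 = 2.6583
Step 2: Evaluate g(x).
g(-1.7809) = 1*-1.7809 - 13 = -14.7809
Step 3: Compute Lagrangian.
L = 2.6583 + 13*-14.7809 = -189.4934


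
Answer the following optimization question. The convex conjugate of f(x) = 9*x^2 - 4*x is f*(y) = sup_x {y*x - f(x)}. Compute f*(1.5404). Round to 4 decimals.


f*(y) = sup_x {y*x - a*x^2 - b*x} = sup_x {(y-b)*x - a*x^2}
FOC: (y - b) - 2a*x = 0 => x* = (y - b)/(2a)
x* = (1.5404 + 4)/(2*9) = 0.3078
f*(1.5404) = (y-b)^2/(4a) = (1.5404 + 4)^2/(4*9)
= 30.696/36 = 0.8527


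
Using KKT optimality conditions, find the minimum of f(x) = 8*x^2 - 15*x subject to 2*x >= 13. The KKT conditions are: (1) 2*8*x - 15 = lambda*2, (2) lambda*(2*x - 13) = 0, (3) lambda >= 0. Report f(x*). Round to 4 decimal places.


Step 1: Try lambda = 0 (constraint inactive).
x_unc = 15/(2*8) = 0.9375
Check: 2*0.9375 = 1.875 < 13 -- violated!
Step 2: Constraint must be active: 2*x = 13
x* = 13/2 = 6.5
lambda = (2*8*6.5 - 15)/2 = 44.5
Step 3: Compute optimal value.
f(x*) = 8*6.5^2 - 15*6.5 = 240.5


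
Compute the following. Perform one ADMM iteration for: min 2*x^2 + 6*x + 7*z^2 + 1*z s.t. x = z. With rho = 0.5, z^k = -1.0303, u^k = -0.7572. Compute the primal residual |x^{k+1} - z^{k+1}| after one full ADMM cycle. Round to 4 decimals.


ADMM iteration with rho = 0.5, z^k = -1.0303, u^k = -0.7572
Step 1: x-update.
Minimize 2*x^2 + 6*x + (0.5/2)*(x + 1.0303 - 0.7572)^2
FOC: (2*2 + 0.5)*x = -6 + 0.5*(-1.0303 + 0.7572)
x^{k+1} = -1.3637
Step 2: z-update.
Minimize 7*z^2 + 1*z + (0.5/2)*(-1.3637 - z - 0.7572)^2
FOC: (2*7 + 0.5)*z = -1 + 0.5*(-1.3637 - 0.7572)
z^{k+1} = -0.1421
Step 3: u-update.
u^{k+1} = -0.7572 - 1.3637 + 0.1421 = -1.9788
Step 4: Primal residual = |-1.3637 + 0.1421| = 1.2216


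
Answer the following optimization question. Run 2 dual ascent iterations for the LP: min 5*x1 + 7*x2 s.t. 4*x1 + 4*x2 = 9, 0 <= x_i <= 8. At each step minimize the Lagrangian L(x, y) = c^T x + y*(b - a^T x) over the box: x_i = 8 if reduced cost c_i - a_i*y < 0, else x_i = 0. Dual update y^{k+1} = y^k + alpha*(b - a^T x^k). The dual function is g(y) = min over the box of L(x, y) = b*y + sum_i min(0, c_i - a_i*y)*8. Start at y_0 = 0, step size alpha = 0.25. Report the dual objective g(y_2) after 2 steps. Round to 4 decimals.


Dual ascent for LP: min 5*x1 + 7*x2, 4*x1 + 4*x2 = 9, 0 <= x_i <= 8
Step 1: y^k = 0.0, reduced costs: (5.0, 7.0)
  x^k = (0.0, 0.0), subgradient = b - a^T x = 9.0
  y^{k+1} = 0.0 + 0.25*9.0 = 2.25
Step 2: y^k = 2.25, reduced costs: (-4.0, -2.0)
  x^k = (8.0, 8.0), subgradient = b - a^T x = -55.0
  y^{k+1} = 2.25 + 0.25*-55.0 = -11.5
Dual objective at y_2 = -11.5: reduced costs (51.0, 53.0), box minimizer x = (0.0, 0.0)
g(y_2) = b*y + (c1 - a1*y)*x1 + (c2 - a2*y)*x2 = 9*(-11.5) + 51.0*0.0 + 53.0*0.0 = -103.5 + 0.0 + 0.0 = -103.5


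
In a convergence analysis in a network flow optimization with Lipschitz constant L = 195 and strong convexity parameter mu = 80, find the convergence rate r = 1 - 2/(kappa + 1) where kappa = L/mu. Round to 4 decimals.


Step 1: Compute the condition number.
kappa = L/mu = 195/80 = 2.4375
Step 2: Compute the convergence rate.
r = 1 - 2/(kappa + 1) = 1 - 2*mu/(L + mu) = (L - mu)/(L + mu) = 115/275 = 0.4182


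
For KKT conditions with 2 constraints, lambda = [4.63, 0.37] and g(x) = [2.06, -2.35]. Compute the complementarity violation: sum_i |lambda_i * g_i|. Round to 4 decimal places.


KKT complementary slackness check:
lambda_1 * g_1 = 4.63 * 2.06 = 9.5378
lambda_2 * g_2 = 0.37 * -2.35 = -0.8695
Total violation = 9.5378 + 0.8695 = 10.4073


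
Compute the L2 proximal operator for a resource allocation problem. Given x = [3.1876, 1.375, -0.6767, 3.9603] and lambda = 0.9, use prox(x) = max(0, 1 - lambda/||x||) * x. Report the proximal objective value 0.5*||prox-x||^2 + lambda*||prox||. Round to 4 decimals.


Step 1: Compute ||x||.
||x|| = 5.3097
Step 2: Compute scaling factor.
scale = max(0, 1 - 0.9/5.3097) = 0.8305
Step 3: prox(x) = [2.6473, 1.1419, -0.562, 3.289]
||prox(x)|| = 4.4097
Step 4: Proximal objective.
0.5*||prox-x||^2 = 0.405
lambda*||prox|| = 3.9687
Total = 4.3738


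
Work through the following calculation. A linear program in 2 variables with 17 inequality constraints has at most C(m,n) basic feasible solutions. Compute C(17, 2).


Each vertex corresponds to some choice of n active constraints out of m, so the number of vertices is at most C(m, n) = m! / (n!(m-n)!).
m = 17, n = 2
Numerator: 17 * 16
Denominator: 2! = 2
C(17, 2) = 136


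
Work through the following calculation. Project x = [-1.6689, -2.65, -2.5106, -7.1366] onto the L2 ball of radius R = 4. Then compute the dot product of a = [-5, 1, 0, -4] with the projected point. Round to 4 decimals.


Step 1: Compute ||x|| (intermediates to 6 decimals).
||x|| = sqrt((-1.6689)^2 + (-2.65)^2 + (-2.5106)^2 + (-7.1366)^2) = 8.187912
Step 2: Project.
Since ||x|| > R, scale = R/||x|| = 4/8.187912 = 0.488525, proj(x) = scale * x
proj(x) = [-0.815299, -1.294591, -1.226491, -3.486408]
Step 3: Dot product.
a^T * proj(x) = -5*(-0.815299) + 1*(-1.294591) + 0*(-1.226491) - 4*(-3.486408) = 16.7275


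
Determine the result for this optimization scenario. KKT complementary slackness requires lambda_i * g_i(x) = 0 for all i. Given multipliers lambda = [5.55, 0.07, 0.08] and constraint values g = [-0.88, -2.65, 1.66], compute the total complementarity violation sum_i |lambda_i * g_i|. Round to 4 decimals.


KKT complementary slackness check:
lambda_1 * g_1 = 5.55 * -0.88 = -4.884
lambda_2 * g_2 = 0.07 * -2.65 = -0.1855
lambda_3 * g_3 = 0.08 * 1.66 = 0.1328
Total violation = 4.884 + 0.1855 + 0.1328 = 5.2023


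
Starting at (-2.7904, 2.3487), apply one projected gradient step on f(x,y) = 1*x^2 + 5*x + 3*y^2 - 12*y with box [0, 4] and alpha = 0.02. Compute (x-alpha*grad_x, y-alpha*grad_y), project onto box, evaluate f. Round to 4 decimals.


Step 1: Compute gradient at (-2.7904, 2.3487).
grad_x = 2*1*-2.7904 + 5 = -0.5808
grad_y = 2*3*2.3487 - 12 = 2.0922
Step 2: Gradient step.
x_raw = -2.7904 - 0.02*-0.5808 = -2.7788
y_raw = 2.3487 - 0.02*2.0922 = 2.3069
Step 3: Project onto [0, 4].
x_proj = clip(-2.7788) = 0.0
y_proj = clip(2.3069) = 2.3069
Step 4: Evaluate f.
f(0.0, 2.3069) = -11.7175


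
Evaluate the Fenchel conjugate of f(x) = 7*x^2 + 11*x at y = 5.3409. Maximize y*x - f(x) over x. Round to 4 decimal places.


f*(y) = sup_x {y*x - a*x^2 - b*x} = sup_x {(y-b)*x - a*x^2}
FOC: (y - b) - 2a*x = 0 => x* = (y - b)/(2a)
x* = (5.3409 - 11)/(2*7) = -0.4042
f*(5.3409) = (y-b)^2/(4a) = (5.3409 - 11)^2/(4*7)
= 32.0254/28 = 1.1438


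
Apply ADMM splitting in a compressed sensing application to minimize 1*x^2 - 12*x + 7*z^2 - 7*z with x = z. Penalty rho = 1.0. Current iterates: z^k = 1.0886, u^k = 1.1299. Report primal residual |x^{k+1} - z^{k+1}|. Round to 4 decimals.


ADMM iteration with rho = 1.0, z^k = 1.0886, u^k = 1.1299
Step 1: x-update.
Minimize 1*x^2 - 12*x + (1.0/2)*(x - 1.0886 + 1.1299)^2
FOC: (2*1 + 1.0)*x = 12 + 1.0*(1.0886 - 1.1299)
x^{k+1} = 3.9862
Step 2: z-update.
Minimize 7*z^2 - 7*z + (1.0/2)*(3.9862 - z + 1.1299)^2
FOC: (2*7 + 1.0)*z = 7 + 1.0*(3.9862 + 1.1299)
z^{k+1} = 0.8077
Step 3: u-update.
u^{k+1} = 1.1299 + 3.9862 - 0.8077 = 4.3084
Step 4: Primal residual = |3.9862 - 0.8077| = 3.1785


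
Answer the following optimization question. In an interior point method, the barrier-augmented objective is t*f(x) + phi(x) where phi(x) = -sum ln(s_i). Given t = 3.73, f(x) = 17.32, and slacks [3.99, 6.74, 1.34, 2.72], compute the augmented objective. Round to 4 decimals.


Step 1: Compute log-barrier.
ln values: [1.3838, 1.9081, 0.2927, 1.0006]
phi = -(1.3838 + 1.9081 + 0.2927 + 1.0006) = -4.5852
Step 2: Compute augmented objective.
t*f(x) = 3.73*17.32 = 64.6036
Total = 64.6036 - 4.5852 = 60.0184


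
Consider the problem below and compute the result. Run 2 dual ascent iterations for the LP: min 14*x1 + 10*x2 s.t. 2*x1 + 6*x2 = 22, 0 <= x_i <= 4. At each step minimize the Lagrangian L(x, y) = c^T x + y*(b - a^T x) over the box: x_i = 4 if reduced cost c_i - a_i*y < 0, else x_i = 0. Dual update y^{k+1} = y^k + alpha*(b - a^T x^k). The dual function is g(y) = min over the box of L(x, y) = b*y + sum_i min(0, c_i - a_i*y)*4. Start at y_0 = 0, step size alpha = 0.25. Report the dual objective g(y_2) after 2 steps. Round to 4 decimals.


Dual ascent for LP: min 14*x1 + 10*x2, 2*x1 + 6*x2 = 22, 0 <= x_i <= 4
Step 1: y^k = 0.0, reduced costs: (14.0, 10.0)
  x^k = (0.0, 0.0), subgradient = b - a^T x = 22.0
  y^{k+1} = 0.0 + 0.25*22.0 = 5.5
Step 2: y^k = 5.5, reduced costs: (3.0, -23.0)
  x^k = (0.0, 4.0), subgradient = b - a^T x = -2.0
  y^{k+1} = 5.5 + 0.25*-2.0 = 5.0
Dual objective at y_2 = 5.0: reduced costs (4.0, -20.0), box minimizer x = (0.0, 4.0)
g(y_2) = b*y + (c1 - a1*y)*x1 + (c2 - a2*y)*x2 = 22*5.0 + 4.0*0.0 + (-20.0)*4.0 = 110.0 + 0.0 - 80.0 = 30.0


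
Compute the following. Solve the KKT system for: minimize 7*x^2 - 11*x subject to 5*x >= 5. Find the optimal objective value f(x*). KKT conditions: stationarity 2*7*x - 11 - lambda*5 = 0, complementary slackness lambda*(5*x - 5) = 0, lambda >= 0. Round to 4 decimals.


Step 1: Try lambda = 0 (constraint inactive).
x_unc = 11/(2*7) = 0.7857
Check: 5*0.7857 = 3.9285 < 5 -- violated!
Step 2: Constraint must be active: 5*x = 5
x* = 5/5 = 1.0
lambda = (2*7*1.0 - 11)/5 = 0.6
Step 3: Compute optimal value.
f(x*) = 7*1.0^2 - 11*1.0 = -4.0


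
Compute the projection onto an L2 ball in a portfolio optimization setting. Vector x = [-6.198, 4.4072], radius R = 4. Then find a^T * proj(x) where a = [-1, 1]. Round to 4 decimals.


Step 1: Compute ||x|| (intermediates to 6 decimals).
||x|| = sqrt((-6.198)^2 + 4.4072^2) = 7.60517
Step 2: Project.
Since ||x|| > R, scale = R/||x|| = 4/7.60517 = 0.525958, proj(x) = scale * x
proj(x) = [-3.259888, 2.318002]
Step 3: Dot product.
a^T * proj(x) = -1*(-3.259888) + 1*2.318002 = 5.5779


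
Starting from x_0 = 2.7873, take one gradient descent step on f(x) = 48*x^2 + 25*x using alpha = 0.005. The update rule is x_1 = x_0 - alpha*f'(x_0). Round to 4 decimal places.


We compute the gradient at x_0 and apply the update.
f'(x) = 96*x + 25
f'(2.7873) = 96*2.7873 + 25 = 292.5808
x_1 = 2.7873 - 0.005*292.5808 = 1.3244


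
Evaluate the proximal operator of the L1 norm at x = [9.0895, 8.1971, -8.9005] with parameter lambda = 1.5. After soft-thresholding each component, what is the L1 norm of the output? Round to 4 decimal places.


Soft-thresholding with lambda = 1.5:
prox(9.0895) = sign(9.0895)*max(|9.0895| - 1.5, 0) = 7.5895
prox(8.1971) = sign(8.1971)*max(|8.1971| - 1.5, 0) = 6.6971
prox(-8.9005) = sign(-8.9005)*max(|-8.9005| - 1.5, 0) = -7.4005
prox(x) = [7.5895, 6.6971, -7.4005]
||prox(x)||_1 = 7.5895 + 6.6971 + 7.4005 = 21.6871


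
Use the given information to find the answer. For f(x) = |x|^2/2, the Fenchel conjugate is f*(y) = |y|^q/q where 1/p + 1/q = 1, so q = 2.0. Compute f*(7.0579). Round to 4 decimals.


The conjugate exponent q satisfies 1/p + 1/q = 1.
p = 2, so q = 2/(2 - 1) = 2.0
|y|^q = 7.0579^2.0 = 49.814
f*(7.0579) = 49.814 / 2.0 = 24.907
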